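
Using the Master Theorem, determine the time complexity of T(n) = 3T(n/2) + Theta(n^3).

Master Theorem for T(n) = 3T(n/2) + O(n^3):

a = 3, b = 2, c = 3
log_b(a) = log_2(3) = 1.5850

Case 3: c = 3 > log_2(3) = 1.5850
T(n) = O(n^3) = O(n^3)

For T(n) = 3T(n/2) + O(n^3): log_2(3) = 1.5850. This is Case 3 of the Master Theorem (c > log_b(a), work dominated by root), giving O(n^3).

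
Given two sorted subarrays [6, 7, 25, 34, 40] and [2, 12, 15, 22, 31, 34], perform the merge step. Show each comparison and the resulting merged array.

Merging process:

Compare 6 vs 2: take 2 from right. Merged: [2]
Compare 6 vs 12: take 6 from left. Merged: [2, 6]
Compare 7 vs 12: take 7 from left. Merged: [2, 6, 7]
Compare 25 vs 12: take 12 from right. Merged: [2, 6, 7, 12]
Compare 25 vs 15: take 15 from right. Merged: [2, 6, 7, 12, 15]
Compare 25 vs 22: take 22 from right. Merged: [2, 6, 7, 12, 15, 22]
Compare 25 vs 31: take 25 from left. Merged: [2, 6, 7, 12, 15, 22, 25]
Compare 34 vs 31: take 31 from right. Merged: [2, 6, 7, 12, 15, 22, 25, 31]
Compare 34 vs 34: take 34 from left. Merged: [2, 6, 7, 12, 15, 22, 25, 31, 34]
Compare 40 vs 34: take 34 from right. Merged: [2, 6, 7, 12, 15, 22, 25, 31, 34, 34]
Append remaining from left: [40]. Merged: [2, 6, 7, 12, 15, 22, 25, 31, 34, 34, 40]

Final merged array: [2, 6, 7, 12, 15, 22, 25, 31, 34, 34, 40]
Total comparisons: 10

The merged array is [2, 6, 7, 12, 15, 22, 25, 31, 34, 34, 40], requiring 10 comparisons. The merge step runs in O(n) time where n is the total number of elements.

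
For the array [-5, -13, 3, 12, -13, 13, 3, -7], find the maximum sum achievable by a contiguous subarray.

Using Kadane's algorithm on [-5, -13, 3, 12, -13, 13, 3, -7]:

Scanning through the array:
Position 1 (value -13): max_ending_here = -13, max_so_far = -5
Position 2 (value 3): max_ending_here = 3, max_so_far = 3
Position 3 (value 12): max_ending_here = 15, max_so_far = 15
Position 4 (value -13): max_ending_here = 2, max_so_far = 15
Position 5 (value 13): max_ending_here = 15, max_so_far = 15
Position 6 (value 3): max_ending_here = 18, max_so_far = 18
Position 7 (value -7): max_ending_here = 11, max_so_far = 18

Maximum subarray: [3, 12, -13, 13, 3]
Maximum sum: 18

The maximum subarray is [3, 12, -13, 13, 3] with sum 18. This subarray runs from index 2 to index 6.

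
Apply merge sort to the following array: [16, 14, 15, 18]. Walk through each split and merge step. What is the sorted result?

Merge sort trace:

Split: [16, 14, 15, 18] -> [16, 14] and [15, 18]
  Split: [16, 14] -> [16] and [14]
  Merge: [16] + [14] -> [14, 16]
  Split: [15, 18] -> [15] and [18]
  Merge: [15] + [18] -> [15, 18]
Merge: [14, 16] + [15, 18] -> [14, 15, 16, 18]

Final sorted array: [14, 15, 16, 18]

The merge sort proceeds by recursively splitting the array and merging sorted halves.
After all merges, the sorted array is [14, 15, 16, 18].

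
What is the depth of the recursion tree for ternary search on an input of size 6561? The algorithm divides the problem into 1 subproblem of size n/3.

For divide and conquer with division factor 3:

Problem sizes at each level:
Level 0: 6561
Level 1: 2187
Level 2: 729
Level 3: 243
Level 4: 81
Level 5: 27
Level 6: 9
Level 7: 3
Level 8: 1

The root is level 0 and the size-1 base case is level 8 (the tree spans levels 0 through 8, i.e. 9 levels counting the root), so the depth is the number of divisions: log_3(6561) = 8

The recursion tree depth is log_3(6561) = 8. At each level, the problem size is divided by 3, so it takes 8 divisions to reduce to a base case of size 1. The algorithm makes 1 recursive call at each level.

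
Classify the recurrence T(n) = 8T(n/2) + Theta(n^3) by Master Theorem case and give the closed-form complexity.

Master Theorem for T(n) = 8T(n/2) + O(n^3):

a = 8, b = 2, c = 3
log_b(a) = log_2(8) = 3.0000

Case 2: c = 3 = log_2(8) = 3.0000
T(n) = O(n^3 log n) = O(n^3 log n)

For T(n) = 8T(n/2) + O(n^3): log_2(8) = 3.0000. This is Case 2 of the Master Theorem (c = log_b(a), equal work at all levels), giving O(n^3 log n).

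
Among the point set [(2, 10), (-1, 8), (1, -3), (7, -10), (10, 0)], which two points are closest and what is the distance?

Computing all pairwise distances among 5 points:

d((2, 10), (-1, 8)) = 3.6056 <-- minimum
d((2, 10), (1, -3)) = 13.0384
d((2, 10), (7, -10)) = 20.6155
d((2, 10), (10, 0)) = 12.8062
d((-1, 8), (1, -3)) = 11.1803
d((-1, 8), (7, -10)) = 19.6977
d((-1, 8), (10, 0)) = 13.6015
d((1, -3), (7, -10)) = 9.2195
d((1, -3), (10, 0)) = 9.4868
d((7, -10), (10, 0)) = 10.4403

Closest pair: (2, 10) and (-1, 8) with distance 3.6056

The closest pair is (2, 10) and (-1, 8) with Euclidean distance 3.6056. For 5 points, brute-force pairwise comparison is shown above. For large n, the divide-and-conquer algorithm (sort by x, recurse on halves, check the dividing strip) achieves O(n log n).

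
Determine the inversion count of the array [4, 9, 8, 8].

Finding inversions in [4, 9, 8, 8]:

(1, 2): arr[1]=9 > arr[2]=8
(1, 3): arr[1]=9 > arr[3]=8

Total inversions: 2

The array has 2 inversion(s): (1,2), (1,3). Each pair (i,j) satisfies i < j and arr[i] > arr[j].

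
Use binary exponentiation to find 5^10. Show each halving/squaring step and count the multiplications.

Computing 5^10 by squaring (build up from 5^1; each line after the first costs one multiplication):

5^1 = 5
5^2 = (5^1)^2 = 5^2 = 25
5^4 = (5^2)^2 = 25^2 = 625
5^5 = 5 * 5^4 = 5 * 625 = 3125
5^10 = (5^5)^2 = 3125^2 = 9765625

Result: 9765625
Multiplications needed: 4 (4 lines after 5^1)

5^10 = 9765625. Using exponentiation by squaring, this requires 4 multiplications. The key idea: if the exponent is even, square the half-power; if odd, multiply by the base once.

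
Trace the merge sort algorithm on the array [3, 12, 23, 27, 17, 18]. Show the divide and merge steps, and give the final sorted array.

Merge sort trace:

Split: [3, 12, 23, 27, 17, 18] -> [3, 12, 23] and [27, 17, 18]
  Split: [3, 12, 23] -> [3] and [12, 23]
    Split: [12, 23] -> [12] and [23]
    Merge: [12] + [23] -> [12, 23]
  Merge: [3] + [12, 23] -> [3, 12, 23]
  Split: [27, 17, 18] -> [27] and [17, 18]
    Split: [17, 18] -> [17] and [18]
    Merge: [17] + [18] -> [17, 18]
  Merge: [27] + [17, 18] -> [17, 18, 27]
Merge: [3, 12, 23] + [17, 18, 27] -> [3, 12, 17, 18, 23, 27]

Final sorted array: [3, 12, 17, 18, 23, 27]

The merge sort proceeds by recursively splitting the array and merging sorted halves.
After all merges, the sorted array is [3, 12, 17, 18, 23, 27].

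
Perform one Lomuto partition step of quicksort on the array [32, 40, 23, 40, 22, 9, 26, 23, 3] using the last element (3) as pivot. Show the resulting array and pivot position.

Lomuto partition with pivot = 3:

Initial array: [32, 40, 23, 40, 22, 9, 26, 23, 3]

arr[0]=32 > 3: no swap
arr[1]=40 > 3: no swap
arr[2]=23 > 3: no swap
arr[3]=40 > 3: no swap
arr[4]=22 > 3: no swap
arr[5]=9 > 3: no swap
arr[6]=26 > 3: no swap
arr[7]=23 > 3: no swap

Place pivot at position 0: [3, 40, 23, 40, 22, 9, 26, 23, 32]
Pivot position: 0

After partitioning with pivot 3, the array becomes [3, 40, 23, 40, 22, 9, 26, 23, 32]. The pivot is placed at index 0. All elements to the left of the pivot are <= 3, and all elements to the right are > 3.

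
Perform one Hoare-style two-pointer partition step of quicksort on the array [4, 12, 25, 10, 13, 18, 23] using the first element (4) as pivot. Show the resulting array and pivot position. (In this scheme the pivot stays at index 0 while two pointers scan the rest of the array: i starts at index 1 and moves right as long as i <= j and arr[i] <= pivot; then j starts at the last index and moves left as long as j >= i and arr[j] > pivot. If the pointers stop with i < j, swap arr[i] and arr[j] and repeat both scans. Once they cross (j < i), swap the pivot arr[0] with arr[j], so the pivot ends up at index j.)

Hoare-style two-pointer partition with pivot = 4:

Initial array: [4, 12, 25, 10, 13, 18, 23]

Pointers start at i = 1, j = 6.
i ends at 1, j ends at 0: the pointers have crossed (j < i), so scanning stops.

j = 0, so swapping arr[0] with arr[j] leaves the pivot at position 0: [4, 12, 25, 10, 13, 18, 23]
Pivot position: 0

After partitioning with pivot 4, the array becomes [4, 12, 25, 10, 13, 18, 23]. The pivot is placed at index 0. All elements to the left of the pivot are <= 4, and all elements to the right are > 4.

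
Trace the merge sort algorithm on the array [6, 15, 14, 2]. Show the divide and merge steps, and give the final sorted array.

Merge sort trace:

Split: [6, 15, 14, 2] -> [6, 15] and [14, 2]
  Split: [6, 15] -> [6] and [15]
  Merge: [6] + [15] -> [6, 15]
  Split: [14, 2] -> [14] and [2]
  Merge: [14] + [2] -> [2, 14]
Merge: [6, 15] + [2, 14] -> [2, 6, 14, 15]

Final sorted array: [2, 6, 14, 15]

The merge sort proceeds by recursively splitting the array and merging sorted halves.
After all merges, the sorted array is [2, 6, 14, 15].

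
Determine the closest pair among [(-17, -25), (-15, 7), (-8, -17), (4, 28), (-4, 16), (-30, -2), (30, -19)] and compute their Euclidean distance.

Computing all pairwise distances among 7 points:

d((-17, -25), (-15, 7)) = 32.0624
d((-17, -25), (-8, -17)) = 12.0416 <-- minimum
d((-17, -25), (4, 28)) = 57.0088
d((-17, -25), (-4, 16)) = 43.0116
d((-17, -25), (-30, -2)) = 26.4197
d((-17, -25), (30, -19)) = 47.3814
d((-15, 7), (-8, -17)) = 25.0
d((-15, 7), (4, 28)) = 28.3196
d((-15, 7), (-4, 16)) = 14.2127
d((-15, 7), (-30, -2)) = 17.4929
d((-15, 7), (30, -19)) = 51.9711
d((-8, -17), (4, 28)) = 46.5725
d((-8, -17), (-4, 16)) = 33.2415
d((-8, -17), (-30, -2)) = 26.6271
d((-8, -17), (30, -19)) = 38.0526
d((4, 28), (-4, 16)) = 14.4222
d((4, 28), (-30, -2)) = 45.3431
d((4, 28), (30, -19)) = 53.7122
d((-4, 16), (-30, -2)) = 31.6228
d((-4, 16), (30, -19)) = 48.7955
d((-30, -2), (30, -19)) = 62.3618

Closest pair: (-17, -25) and (-8, -17) with distance 12.0416

The closest pair is (-17, -25) and (-8, -17) with Euclidean distance 12.0416. For 7 points, brute-force pairwise comparison is shown above. For large n, the divide-and-conquer algorithm (sort by x, recurse on halves, check the dividing strip) achieves O(n log n).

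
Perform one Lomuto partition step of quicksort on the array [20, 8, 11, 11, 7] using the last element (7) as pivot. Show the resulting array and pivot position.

Lomuto partition with pivot = 7:

Initial array: [20, 8, 11, 11, 7]

arr[0]=20 > 7: no swap
arr[1]=8 > 7: no swap
arr[2]=11 > 7: no swap
arr[3]=11 > 7: no swap

Place pivot at position 0: [7, 8, 11, 11, 20]
Pivot position: 0

After partitioning with pivot 7, the array becomes [7, 8, 11, 11, 20]. The pivot is placed at index 0. All elements to the left of the pivot are <= 7, and all elements to the right are > 7.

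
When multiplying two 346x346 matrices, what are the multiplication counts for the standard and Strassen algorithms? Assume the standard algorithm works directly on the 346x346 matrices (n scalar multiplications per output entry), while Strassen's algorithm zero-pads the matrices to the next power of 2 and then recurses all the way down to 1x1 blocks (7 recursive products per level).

Matrix multiplication for 346x346 matrices:

Strassen's algorithm requires power-of-2 dimensions. Pad 346x346 to 512x512 (next power of 2).

Standard algorithm: 346^3 = 41421736 multiplications
Strassen's algorithm: 7^(log2(512)) = 7^9 = 40353607 multiplications
Savings: 41421736 - 40353607 = 1068129 multiplications

Standard: 41421736 multiplications (346^3). Strassen: 40353607 multiplications (7^9, after padding to 512x512). Strassen reduces 8 recursive multiplications to 7 at each level.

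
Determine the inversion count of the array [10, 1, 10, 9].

Finding inversions in [10, 1, 10, 9]:

(0, 1): arr[0]=10 > arr[1]=1
(0, 3): arr[0]=10 > arr[3]=9
(2, 3): arr[2]=10 > arr[3]=9

Total inversions: 3

The array has 3 inversion(s): (0,1), (0,3), (2,3). Each pair (i,j) satisfies i < j and arr[i] > arr[j].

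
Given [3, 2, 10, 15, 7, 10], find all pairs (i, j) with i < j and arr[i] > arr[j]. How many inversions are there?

Finding inversions in [3, 2, 10, 15, 7, 10]:

(0, 1): arr[0]=3 > arr[1]=2
(2, 4): arr[2]=10 > arr[4]=7
(3, 4): arr[3]=15 > arr[4]=7
(3, 5): arr[3]=15 > arr[5]=10

Total inversions: 4

The array has 4 inversion(s): (0,1), (2,4), (3,4), (3,5). Each pair (i,j) satisfies i < j and arr[i] > arr[j].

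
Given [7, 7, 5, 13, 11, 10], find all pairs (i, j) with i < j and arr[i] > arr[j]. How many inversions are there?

Finding inversions in [7, 7, 5, 13, 11, 10]:

(0, 2): arr[0]=7 > arr[2]=5
(1, 2): arr[1]=7 > arr[2]=5
(3, 4): arr[3]=13 > arr[4]=11
(3, 5): arr[3]=13 > arr[5]=10
(4, 5): arr[4]=11 > arr[5]=10

Total inversions: 5

The array has 5 inversion(s): (0,2), (1,2), (3,4), (3,5), (4,5). Each pair (i,j) satisfies i < j and arr[i] > arr[j].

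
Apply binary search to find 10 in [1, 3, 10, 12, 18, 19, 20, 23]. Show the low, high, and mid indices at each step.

Binary search for 10 in [1, 3, 10, 12, 18, 19, 20, 23]:

lo=0, hi=7, mid=3, arr[mid]=12 -> 12 > 10, search left half
lo=0, hi=2, mid=1, arr[mid]=3 -> 3 < 10, search right half
lo=2, hi=2, mid=2, arr[mid]=10 -> Found target at index 2!

Binary search finds 10 at index 2 after 3 comparisons. The search repeatedly halves the search space by comparing with the middle element.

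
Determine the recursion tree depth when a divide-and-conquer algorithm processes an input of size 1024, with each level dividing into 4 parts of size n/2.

For divide and conquer with division factor 2:

Problem sizes at each level:
Level 0: 1024
Level 1: 512
Level 2: 256
Level 3: 128
Level 4: 64
Level 5: 32
Level 6: 16
Level 7: 8
Level 8: 4
Level 9: 2
Level 10: 1

The root is level 0 and the size-1 base case is level 10 (the tree spans levels 0 through 10, i.e. 11 levels counting the root), so the depth is the number of divisions: log_2(1024) = 10

The recursion tree depth is log_2(1024) = 10. At each level, the problem size is divided by 2, so it takes 10 divisions to reduce to a base case of size 1. The algorithm makes 4 recursive calls at each level.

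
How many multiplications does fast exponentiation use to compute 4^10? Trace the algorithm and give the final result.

Computing 4^10 by squaring (build up from 4^1; each line after the first costs one multiplication):

4^1 = 4
4^2 = (4^1)^2 = 4^2 = 16
4^4 = (4^2)^2 = 16^2 = 256
4^5 = 4 * 4^4 = 4 * 256 = 1024
4^10 = (4^5)^2 = 1024^2 = 1048576

Result: 1048576
Multiplications needed: 4 (4 lines after 4^1)

4^10 = 1048576. Using exponentiation by squaring, this requires 4 multiplications. The key idea: if the exponent is even, square the half-power; if odd, multiply by the base once.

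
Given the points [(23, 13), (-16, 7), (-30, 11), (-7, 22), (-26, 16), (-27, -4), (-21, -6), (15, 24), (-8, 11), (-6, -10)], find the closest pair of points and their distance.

Computing all pairwise distances among 10 points:

d((23, 13), (-16, 7)) = 39.4588
d((23, 13), (-30, 11)) = 53.0377
d((23, 13), (-7, 22)) = 31.3209
d((23, 13), (-26, 16)) = 49.0918
d((23, 13), (-27, -4)) = 52.811
d((23, 13), (-21, -6)) = 47.927
d((23, 13), (15, 24)) = 13.6015
d((23, 13), (-8, 11)) = 31.0644
d((23, 13), (-6, -10)) = 37.0135
d((-16, 7), (-30, 11)) = 14.5602
d((-16, 7), (-7, 22)) = 17.4929
d((-16, 7), (-26, 16)) = 13.4536
d((-16, 7), (-27, -4)) = 15.5563
d((-16, 7), (-21, -6)) = 13.9284
d((-16, 7), (15, 24)) = 35.3553
d((-16, 7), (-8, 11)) = 8.9443
d((-16, 7), (-6, -10)) = 19.7231
d((-30, 11), (-7, 22)) = 25.4951
d((-30, 11), (-26, 16)) = 6.4031
d((-30, 11), (-27, -4)) = 15.2971
d((-30, 11), (-21, -6)) = 19.2354
d((-30, 11), (15, 24)) = 46.8402
d((-30, 11), (-8, 11)) = 22.0
d((-30, 11), (-6, -10)) = 31.8904
d((-7, 22), (-26, 16)) = 19.9249
d((-7, 22), (-27, -4)) = 32.8024
d((-7, 22), (-21, -6)) = 31.305
d((-7, 22), (15, 24)) = 22.0907
d((-7, 22), (-8, 11)) = 11.0454
d((-7, 22), (-6, -10)) = 32.0156
d((-26, 16), (-27, -4)) = 20.025
d((-26, 16), (-21, -6)) = 22.561
d((-26, 16), (15, 24)) = 41.7732
d((-26, 16), (-8, 11)) = 18.6815
d((-26, 16), (-6, -10)) = 32.8024
d((-27, -4), (-21, -6)) = 6.3246 <-- minimum
d((-27, -4), (15, 24)) = 50.4777
d((-27, -4), (-8, 11)) = 24.2074
d((-27, -4), (-6, -10)) = 21.8403
d((-21, -6), (15, 24)) = 46.8615
d((-21, -6), (-8, 11)) = 21.4009
d((-21, -6), (-6, -10)) = 15.5242
d((15, 24), (-8, 11)) = 26.4197
d((15, 24), (-6, -10)) = 39.9625
d((-8, 11), (-6, -10)) = 21.095

Closest pair: (-27, -4) and (-21, -6) with distance 6.3246

The closest pair is (-27, -4) and (-21, -6) with Euclidean distance 6.3246. For 10 points, brute-force pairwise comparison is shown above. For large n, the divide-and-conquer algorithm (sort by x, recurse on halves, check the dividing strip) achieves O(n log n).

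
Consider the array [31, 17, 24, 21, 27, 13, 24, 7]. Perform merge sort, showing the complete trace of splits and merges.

Merge sort trace:

Split: [31, 17, 24, 21, 27, 13, 24, 7] -> [31, 17, 24, 21] and [27, 13, 24, 7]
  Split: [31, 17, 24, 21] -> [31, 17] and [24, 21]
    Split: [31, 17] -> [31] and [17]
    Merge: [31] + [17] -> [17, 31]
    Split: [24, 21] -> [24] and [21]
    Merge: [24] + [21] -> [21, 24]
  Merge: [17, 31] + [21, 24] -> [17, 21, 24, 31]
  Split: [27, 13, 24, 7] -> [27, 13] and [24, 7]
    Split: [27, 13] -> [27] and [13]
    Merge: [27] + [13] -> [13, 27]
    Split: [24, 7] -> [24] and [7]
    Merge: [24] + [7] -> [7, 24]
  Merge: [13, 27] + [7, 24] -> [7, 13, 24, 27]
Merge: [17, 21, 24, 31] + [7, 13, 24, 27] -> [7, 13, 17, 21, 24, 24, 27, 31]

Final sorted array: [7, 13, 17, 21, 24, 24, 27, 31]

The merge sort proceeds by recursively splitting the array and merging sorted halves.
After all merges, the sorted array is [7, 13, 17, 21, 24, 24, 27, 31].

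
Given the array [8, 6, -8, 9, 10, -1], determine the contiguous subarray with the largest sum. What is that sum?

Using Kadane's algorithm on [8, 6, -8, 9, 10, -1]:

Scanning through the array:
Position 1 (value 6): max_ending_here = 14, max_so_far = 14
Position 2 (value -8): max_ending_here = 6, max_so_far = 14
Position 3 (value 9): max_ending_here = 15, max_so_far = 15
Position 4 (value 10): max_ending_here = 25, max_so_far = 25
Position 5 (value -1): max_ending_here = 24, max_so_far = 25

Maximum subarray: [8, 6, -8, 9, 10]
Maximum sum: 25

The maximum subarray is [8, 6, -8, 9, 10] with sum 25. This subarray runs from index 0 to index 4.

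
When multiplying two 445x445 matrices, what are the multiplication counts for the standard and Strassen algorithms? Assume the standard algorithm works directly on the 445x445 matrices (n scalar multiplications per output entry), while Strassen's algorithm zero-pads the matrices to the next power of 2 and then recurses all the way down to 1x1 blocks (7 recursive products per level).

Matrix multiplication for 445x445 matrices:

Strassen's algorithm requires power-of-2 dimensions. Pad 445x445 to 512x512 (next power of 2).

Standard algorithm: 445^3 = 88121125 multiplications
Strassen's algorithm: 7^(log2(512)) = 7^9 = 40353607 multiplications
Savings: 88121125 - 40353607 = 47767518 multiplications

Standard: 88121125 multiplications (445^3). Strassen: 40353607 multiplications (7^9, after padding to 512x512). Strassen reduces 8 recursive multiplications to 7 at each level.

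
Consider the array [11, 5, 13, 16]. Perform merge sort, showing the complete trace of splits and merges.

Merge sort trace:

Split: [11, 5, 13, 16] -> [11, 5] and [13, 16]
  Split: [11, 5] -> [11] and [5]
  Merge: [11] + [5] -> [5, 11]
  Split: [13, 16] -> [13] and [16]
  Merge: [13] + [16] -> [13, 16]
Merge: [5, 11] + [13, 16] -> [5, 11, 13, 16]

Final sorted array: [5, 11, 13, 16]

The merge sort proceeds by recursively splitting the array and merging sorted halves.
After all merges, the sorted array is [5, 11, 13, 16].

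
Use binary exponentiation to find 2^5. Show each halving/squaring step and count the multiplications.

Computing 2^5 by squaring (build up from 2^1; each line after the first costs one multiplication):

2^1 = 2
2^2 = (2^1)^2 = 2^2 = 4
2^4 = (2^2)^2 = 4^2 = 16
2^5 = 2 * 2^4 = 2 * 16 = 32

Result: 32
Multiplications needed: 3 (3 lines after 2^1)

2^5 = 32. Using exponentiation by squaring, this requires 3 multiplications. The key idea: if the exponent is even, square the half-power; if odd, multiply by the base once.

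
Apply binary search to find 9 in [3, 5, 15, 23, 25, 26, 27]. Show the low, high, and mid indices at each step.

Binary search for 9 in [3, 5, 15, 23, 25, 26, 27]:

lo=0, hi=6, mid=3, arr[mid]=23 -> 23 > 9, search left half
lo=0, hi=2, mid=1, arr[mid]=5 -> 5 < 9, search right half
lo=2, hi=2, mid=2, arr[mid]=15 -> 15 > 9, search left half
lo=2 > hi=1, target 9 not found

Binary search determines that 9 is not in the array after 3 comparisons. The search space was exhausted without finding the target.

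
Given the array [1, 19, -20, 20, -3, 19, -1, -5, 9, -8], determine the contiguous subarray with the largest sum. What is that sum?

Using Kadane's algorithm on [1, 19, -20, 20, -3, 19, -1, -5, 9, -8]:

Scanning through the array:
Position 1 (value 19): max_ending_here = 20, max_so_far = 20
Position 2 (value -20): max_ending_here = 0, max_so_far = 20
Position 3 (value 20): max_ending_here = 20, max_so_far = 20
Position 4 (value -3): max_ending_here = 17, max_so_far = 20
Position 5 (value 19): max_ending_here = 36, max_so_far = 36
Position 6 (value -1): max_ending_here = 35, max_so_far = 36
Position 7 (value -5): max_ending_here = 30, max_so_far = 36
Position 8 (value 9): max_ending_here = 39, max_so_far = 39
Position 9 (value -8): max_ending_here = 31, max_so_far = 39

Maximum subarray: [1, 19, -20, 20, -3, 19, -1, -5, 9]
Maximum sum: 39

The maximum subarray is [1, 19, -20, 20, -3, 19, -1, -5, 9] with sum 39. This subarray runs from index 0 to index 8.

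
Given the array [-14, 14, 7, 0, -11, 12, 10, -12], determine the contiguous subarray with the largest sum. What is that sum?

Using Kadane's algorithm on [-14, 14, 7, 0, -11, 12, 10, -12]:

Scanning through the array:
Position 1 (value 14): max_ending_here = 14, max_so_far = 14
Position 2 (value 7): max_ending_here = 21, max_so_far = 21
Position 3 (value 0): max_ending_here = 21, max_so_far = 21
Position 4 (value -11): max_ending_here = 10, max_so_far = 21
Position 5 (value 12): max_ending_here = 22, max_so_far = 22
Position 6 (value 10): max_ending_here = 32, max_so_far = 32
Position 7 (value -12): max_ending_here = 20, max_so_far = 32

Maximum subarray: [14, 7, 0, -11, 12, 10]
Maximum sum: 32

The maximum subarray is [14, 7, 0, -11, 12, 10] with sum 32. This subarray runs from index 1 to index 6.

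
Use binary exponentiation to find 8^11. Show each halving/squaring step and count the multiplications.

Computing 8^11 by squaring (build up from 8^1; each line after the first costs one multiplication):

8^1 = 8
8^2 = (8^1)^2 = 8^2 = 64
8^4 = (8^2)^2 = 64^2 = 4096
8^5 = 8 * 8^4 = 8 * 4096 = 32768
8^10 = (8^5)^2 = 32768^2 = 1073741824
8^11 = 8 * 8^10 = 8 * 1073741824 = 8589934592

Result: 8589934592
Multiplications needed: 5 (5 lines after 8^1)

8^11 = 8589934592. Using exponentiation by squaring, this requires 5 multiplications. The key idea: if the exponent is even, square the half-power; if odd, multiply by the base once.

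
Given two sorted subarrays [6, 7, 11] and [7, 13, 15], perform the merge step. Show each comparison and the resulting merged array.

Merging process:

Compare 6 vs 7: take 6 from left. Merged: [6]
Compare 7 vs 7: take 7 from left. Merged: [6, 7]
Compare 11 vs 7: take 7 from right. Merged: [6, 7, 7]
Compare 11 vs 13: take 11 from left. Merged: [6, 7, 7, 11]
Append remaining from right: [13, 15]. Merged: [6, 7, 7, 11, 13, 15]

Final merged array: [6, 7, 7, 11, 13, 15]
Total comparisons: 4

The merged array is [6, 7, 7, 11, 13, 15], requiring 4 comparisons. The merge step runs in O(n) time where n is the total number of elements.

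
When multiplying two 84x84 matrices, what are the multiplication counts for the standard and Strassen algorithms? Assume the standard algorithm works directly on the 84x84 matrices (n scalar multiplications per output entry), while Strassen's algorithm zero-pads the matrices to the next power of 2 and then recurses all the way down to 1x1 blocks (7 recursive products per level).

Matrix multiplication for 84x84 matrices:

Strassen's algorithm requires power-of-2 dimensions. Pad 84x84 to 128x128 (next power of 2).

Standard algorithm: 84^3 = 592704 multiplications
Strassen's algorithm: 7^(log2(128)) = 7^7 = 823543 multiplications
Difference: 592704 - 823543 = -230839 (Strassen uses MORE here due to padding overhead — for small or just-over-power-of-2 n, padding can outweigh the per-level savings)

Standard: 592704 multiplications (84^3). Strassen: 823543 multiplications (7^7, after padding to 128x128). Strassen reduces 8 recursive multiplications to 7 at each level.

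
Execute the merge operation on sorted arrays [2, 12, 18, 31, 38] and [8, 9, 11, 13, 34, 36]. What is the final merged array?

Merging process:

Compare 2 vs 8: take 2 from left. Merged: [2]
Compare 12 vs 8: take 8 from right. Merged: [2, 8]
Compare 12 vs 9: take 9 from right. Merged: [2, 8, 9]
Compare 12 vs 11: take 11 from right. Merged: [2, 8, 9, 11]
Compare 12 vs 13: take 12 from left. Merged: [2, 8, 9, 11, 12]
Compare 18 vs 13: take 13 from right. Merged: [2, 8, 9, 11, 12, 13]
Compare 18 vs 34: take 18 from left. Merged: [2, 8, 9, 11, 12, 13, 18]
Compare 31 vs 34: take 31 from left. Merged: [2, 8, 9, 11, 12, 13, 18, 31]
Compare 38 vs 34: take 34 from right. Merged: [2, 8, 9, 11, 12, 13, 18, 31, 34]
Compare 38 vs 36: take 36 from right. Merged: [2, 8, 9, 11, 12, 13, 18, 31, 34, 36]
Append remaining from left: [38]. Merged: [2, 8, 9, 11, 12, 13, 18, 31, 34, 36, 38]

Final merged array: [2, 8, 9, 11, 12, 13, 18, 31, 34, 36, 38]
Total comparisons: 10

The merged array is [2, 8, 9, 11, 12, 13, 18, 31, 34, 36, 38], requiring 10 comparisons. The merge step runs in O(n) time where n is the total number of elements.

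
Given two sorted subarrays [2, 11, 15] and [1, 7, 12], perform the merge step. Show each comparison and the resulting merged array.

Merging process:

Compare 2 vs 1: take 1 from right. Merged: [1]
Compare 2 vs 7: take 2 from left. Merged: [1, 2]
Compare 11 vs 7: take 7 from right. Merged: [1, 2, 7]
Compare 11 vs 12: take 11 from left. Merged: [1, 2, 7, 11]
Compare 15 vs 12: take 12 from right. Merged: [1, 2, 7, 11, 12]
Append remaining from left: [15]. Merged: [1, 2, 7, 11, 12, 15]

Final merged array: [1, 2, 7, 11, 12, 15]
Total comparisons: 5

The merged array is [1, 2, 7, 11, 12, 15], requiring 5 comparisons. The merge step runs in O(n) time where n is the total number of elements.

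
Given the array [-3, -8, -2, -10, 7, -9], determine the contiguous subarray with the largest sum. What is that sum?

Using Kadane's algorithm on [-3, -8, -2, -10, 7, -9]:

Scanning through the array:
Position 1 (value -8): max_ending_here = -8, max_so_far = -3
Position 2 (value -2): max_ending_here = -2, max_so_far = -2
Position 3 (value -10): max_ending_here = -10, max_so_far = -2
Position 4 (value 7): max_ending_here = 7, max_so_far = 7
Position 5 (value -9): max_ending_here = -2, max_so_far = 7

Maximum subarray: [7]
Maximum sum: 7

The maximum subarray is [7] with sum 7. This subarray runs from index 4 to index 4.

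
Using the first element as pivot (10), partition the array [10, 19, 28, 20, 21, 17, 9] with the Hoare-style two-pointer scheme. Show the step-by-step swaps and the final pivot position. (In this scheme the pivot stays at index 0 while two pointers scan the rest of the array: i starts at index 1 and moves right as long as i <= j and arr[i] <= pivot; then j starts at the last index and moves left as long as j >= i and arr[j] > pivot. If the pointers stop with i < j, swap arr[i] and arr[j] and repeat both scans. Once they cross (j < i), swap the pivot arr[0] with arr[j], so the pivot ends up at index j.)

Hoare-style two-pointer partition with pivot = 10:

Initial array: [10, 19, 28, 20, 21, 17, 9]

Pointers start at i = 1, j = 6.
i stops at index 1 (arr[1]=19 > 10), j stops at index 6 (arr[6]=9 <= 10): swap arr[1] and arr[6], array becomes [10, 9, 28, 20, 21, 17, 19]
i ends at 2, j ends at 1: the pointers have crossed (j < i), so scanning stops.

Swap pivot arr[0] with arr[1] to place pivot at position 1: [9, 10, 28, 20, 21, 17, 19]
Pivot position: 1

After partitioning with pivot 10, the array becomes [9, 10, 28, 20, 21, 17, 19]. The pivot is placed at index 1. All elements to the left of the pivot are <= 10, and all elements to the right are > 10.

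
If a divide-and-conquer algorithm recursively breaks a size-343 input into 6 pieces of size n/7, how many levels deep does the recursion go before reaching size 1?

For divide and conquer with division factor 7:

Problem sizes at each level:
Level 0: 343
Level 1: 49
Level 2: 7
Level 3: 1

The root is level 0 and the size-1 base case is level 3 (the tree spans levels 0 through 3, i.e. 4 levels counting the root), so the depth is the number of divisions: log_7(343) = 3

The recursion tree depth is log_7(343) = 3. At each level, the problem size is divided by 7, so it takes 3 divisions to reduce to a base case of size 1. The algorithm makes 6 recursive calls at each level.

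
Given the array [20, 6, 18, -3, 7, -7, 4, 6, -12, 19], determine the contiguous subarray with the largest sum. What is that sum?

Using Kadane's algorithm on [20, 6, 18, -3, 7, -7, 4, 6, -12, 19]:

Scanning through the array:
Position 1 (value 6): max_ending_here = 26, max_so_far = 26
Position 2 (value 18): max_ending_here = 44, max_so_far = 44
Position 3 (value -3): max_ending_here = 41, max_so_far = 44
Position 4 (value 7): max_ending_here = 48, max_so_far = 48
Position 5 (value -7): max_ending_here = 41, max_so_far = 48
Position 6 (value 4): max_ending_here = 45, max_so_far = 48
Position 7 (value 6): max_ending_here = 51, max_so_far = 51
Position 8 (value -12): max_ending_here = 39, max_so_far = 51
Position 9 (value 19): max_ending_here = 58, max_so_far = 58

Maximum subarray: [20, 6, 18, -3, 7, -7, 4, 6, -12, 19]
Maximum sum: 58

The maximum subarray is [20, 6, 18, -3, 7, -7, 4, 6, -12, 19] with sum 58. This subarray runs from index 0 to index 9.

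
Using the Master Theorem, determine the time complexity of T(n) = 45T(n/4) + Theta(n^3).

Master Theorem for T(n) = 45T(n/4) + O(n^3):

a = 45, b = 4, c = 3
log_b(a) = log_4(45) = 2.7459

Case 3: c = 3 > log_4(45) = 2.7459
T(n) = O(n^3) = O(n^3)

For T(n) = 45T(n/4) + O(n^3): log_4(45) = 2.7459. This is Case 3 of the Master Theorem (c > log_b(a), work dominated by root), giving O(n^3).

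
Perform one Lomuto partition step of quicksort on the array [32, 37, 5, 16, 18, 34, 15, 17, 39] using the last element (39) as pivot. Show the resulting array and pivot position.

Lomuto partition with pivot = 39:

Initial array: [32, 37, 5, 16, 18, 34, 15, 17, 39]

arr[0]=32 <= 39: swap with position 0, array becomes [32, 37, 5, 16, 18, 34, 15, 17, 39]
arr[1]=37 <= 39: swap with position 1, array becomes [32, 37, 5, 16, 18, 34, 15, 17, 39]
arr[2]=5 <= 39: swap with position 2, array becomes [32, 37, 5, 16, 18, 34, 15, 17, 39]
arr[3]=16 <= 39: swap with position 3, array becomes [32, 37, 5, 16, 18, 34, 15, 17, 39]
arr[4]=18 <= 39: swap with position 4, array becomes [32, 37, 5, 16, 18, 34, 15, 17, 39]
arr[5]=34 <= 39: swap with position 5, array becomes [32, 37, 5, 16, 18, 34, 15, 17, 39]
arr[6]=15 <= 39: swap with position 6, array becomes [32, 37, 5, 16, 18, 34, 15, 17, 39]
arr[7]=17 <= 39: swap with position 7, array becomes [32, 37, 5, 16, 18, 34, 15, 17, 39]

Place pivot at position 8: [32, 37, 5, 16, 18, 34, 15, 17, 39]
Pivot position: 8

After partitioning with pivot 39, the array becomes [32, 37, 5, 16, 18, 34, 15, 17, 39]. The pivot is placed at index 8. All elements to the left of the pivot are <= 39, and all elements to the right are > 39.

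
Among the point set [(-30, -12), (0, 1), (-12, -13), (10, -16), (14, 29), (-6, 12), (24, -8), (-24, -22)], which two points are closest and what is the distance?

Computing all pairwise distances among 8 points:

d((-30, -12), (0, 1)) = 32.6956
d((-30, -12), (-12, -13)) = 18.0278
d((-30, -12), (10, -16)) = 40.1995
d((-30, -12), (14, 29)) = 60.1415
d((-30, -12), (-6, 12)) = 33.9411
d((-30, -12), (24, -8)) = 54.1479
d((-30, -12), (-24, -22)) = 11.6619 <-- minimum
d((0, 1), (-12, -13)) = 18.4391
d((0, 1), (10, -16)) = 19.7231
d((0, 1), (14, 29)) = 31.305
d((0, 1), (-6, 12)) = 12.53
d((0, 1), (24, -8)) = 25.632
d((0, 1), (-24, -22)) = 33.2415
d((-12, -13), (10, -16)) = 22.2036
d((-12, -13), (14, 29)) = 49.3964
d((-12, -13), (-6, 12)) = 25.7099
d((-12, -13), (24, -8)) = 36.3456
d((-12, -13), (-24, -22)) = 15.0
d((10, -16), (14, 29)) = 45.1774
d((10, -16), (-6, 12)) = 32.249
d((10, -16), (24, -8)) = 16.1245
d((10, -16), (-24, -22)) = 34.5254
d((14, 29), (-6, 12)) = 26.2488
d((14, 29), (24, -8)) = 38.3275
d((14, 29), (-24, -22)) = 63.6003
d((-6, 12), (24, -8)) = 36.0555
d((-6, 12), (-24, -22)) = 38.4708
d((24, -8), (-24, -22)) = 50.0

Closest pair: (-30, -12) and (-24, -22) with distance 11.6619

The closest pair is (-30, -12) and (-24, -22) with Euclidean distance 11.6619. For 8 points, brute-force pairwise comparison is shown above. For large n, the divide-and-conquer algorithm (sort by x, recurse on halves, check the dividing strip) achieves O(n log n).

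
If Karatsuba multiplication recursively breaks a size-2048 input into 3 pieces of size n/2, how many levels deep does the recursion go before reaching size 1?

For divide and conquer with division factor 2:

Problem sizes at each level:
Level 0: 2048
Level 1: 1024
Level 2: 512
Level 3: 256
Level 4: 128
Level 5: 64
Level 6: 32
Level 7: 16
Level 8: 8
Level 9: 4
Level 10: 2
Level 11: 1

The root is level 0 and the size-1 base case is level 11 (the tree spans levels 0 through 11, i.e. 12 levels counting the root), so the depth is the number of divisions: log_2(2048) = 11

The recursion tree depth is log_2(2048) = 11. At each level, the problem size is divided by 2, so it takes 11 divisions to reduce to a base case of size 1. The algorithm makes 3 recursive calls at each level.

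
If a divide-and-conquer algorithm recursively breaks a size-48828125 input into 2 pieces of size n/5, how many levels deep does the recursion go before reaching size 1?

For divide and conquer with division factor 5:

Problem sizes at each level:
Level 0: 48828125
Level 1: 9765625
Level 2: 1953125
Level 3: 390625
Level 4: 78125
Level 5: 15625
Level 6: 3125
Level 7: 625
Level 8: 125
Level 9: 25
Level 10: 5
Level 11: 1

The root is level 0 and the size-1 base case is level 11 (the tree spans levels 0 through 11, i.e. 12 levels counting the root), so the depth is the number of divisions: log_5(48828125) = 11

The recursion tree depth is log_5(48828125) = 11. At each level, the problem size is divided by 5, so it takes 11 divisions to reduce to a base case of size 1. The algorithm makes 2 recursive calls at each level.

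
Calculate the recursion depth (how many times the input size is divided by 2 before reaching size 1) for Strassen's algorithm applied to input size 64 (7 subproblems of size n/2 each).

For divide and conquer with division factor 2:

Problem sizes at each level:
Level 0: 64
Level 1: 32
Level 2: 16
Level 3: 8
Level 4: 4
Level 5: 2
Level 6: 1

The root is level 0 and the size-1 base case is level 6 (the tree spans levels 0 through 6, i.e. 7 levels counting the root), so the depth is the number of divisions: log_2(64) = 6

The recursion tree depth is log_2(64) = 6. At each level, the problem size is divided by 2, so it takes 6 divisions to reduce to a base case of size 1. The algorithm makes 7 recursive calls at each level.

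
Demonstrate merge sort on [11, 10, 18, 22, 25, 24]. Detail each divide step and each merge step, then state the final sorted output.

Merge sort trace:

Split: [11, 10, 18, 22, 25, 24] -> [11, 10, 18] and [22, 25, 24]
  Split: [11, 10, 18] -> [11] and [10, 18]
    Split: [10, 18] -> [10] and [18]
    Merge: [10] + [18] -> [10, 18]
  Merge: [11] + [10, 18] -> [10, 11, 18]
  Split: [22, 25, 24] -> [22] and [25, 24]
    Split: [25, 24] -> [25] and [24]
    Merge: [25] + [24] -> [24, 25]
  Merge: [22] + [24, 25] -> [22, 24, 25]
Merge: [10, 11, 18] + [22, 24, 25] -> [10, 11, 18, 22, 24, 25]

Final sorted array: [10, 11, 18, 22, 24, 25]

The merge sort proceeds by recursively splitting the array and merging sorted halves.
After all merges, the sorted array is [10, 11, 18, 22, 24, 25].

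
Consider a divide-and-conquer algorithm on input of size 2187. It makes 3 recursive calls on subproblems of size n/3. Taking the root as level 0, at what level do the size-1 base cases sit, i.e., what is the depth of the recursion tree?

For divide and conquer with division factor 3:

Problem sizes at each level:
Level 0: 2187
Level 1: 729
Level 2: 243
Level 3: 81
Level 4: 27
Level 5: 9
Level 6: 3
Level 7: 1

The root is level 0 and the size-1 base case is level 7 (the tree spans levels 0 through 7, i.e. 8 levels counting the root), so the depth is the number of divisions: log_3(2187) = 7

The recursion tree depth is log_3(2187) = 7. At each level, the problem size is divided by 3, so it takes 7 divisions to reduce to a base case of size 1. The algorithm makes 3 recursive calls at each level.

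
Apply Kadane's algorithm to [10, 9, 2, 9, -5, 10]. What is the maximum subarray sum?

Using Kadane's algorithm on [10, 9, 2, 9, -5, 10]:

Scanning through the array:
Position 1 (value 9): max_ending_here = 19, max_so_far = 19
Position 2 (value 2): max_ending_here = 21, max_so_far = 21
Position 3 (value 9): max_ending_here = 30, max_so_far = 30
Position 4 (value -5): max_ending_here = 25, max_so_far = 30
Position 5 (value 10): max_ending_here = 35, max_so_far = 35

Maximum subarray: [10, 9, 2, 9, -5, 10]
Maximum sum: 35

The maximum subarray is [10, 9, 2, 9, -5, 10] with sum 35. This subarray runs from index 0 to index 5.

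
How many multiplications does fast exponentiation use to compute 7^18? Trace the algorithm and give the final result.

Computing 7^18 by squaring (build up from 7^1; each line after the first costs one multiplication):

7^1 = 7
7^2 = (7^1)^2 = 7^2 = 49
7^4 = (7^2)^2 = 49^2 = 2401
7^8 = (7^4)^2 = 2401^2 = 5764801
7^9 = 7 * 7^8 = 7 * 5764801 = 40353607
7^18 = (7^9)^2 = 40353607^2 = 1628413597910449

Result: 1628413597910449
Multiplications needed: 5 (5 lines after 7^1)

7^18 = 1628413597910449. Using exponentiation by squaring, this requires 5 multiplications. The key idea: if the exponent is even, square the half-power; if odd, multiply by the base once.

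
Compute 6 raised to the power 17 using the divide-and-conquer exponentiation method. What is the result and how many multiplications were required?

Computing 6^17 by squaring (build up from 6^1; each line after the first costs one multiplication):

6^1 = 6
6^2 = (6^1)^2 = 6^2 = 36
6^4 = (6^2)^2 = 36^2 = 1296
6^8 = (6^4)^2 = 1296^2 = 1679616
6^16 = (6^8)^2 = 1679616^2 = 2821109907456
6^17 = 6 * 6^16 = 6 * 2821109907456 = 16926659444736

Result: 16926659444736
Multiplications needed: 5 (5 lines after 6^1)

6^17 = 16926659444736. Using exponentiation by squaring, this requires 5 multiplications. The key idea: if the exponent is even, square the half-power; if odd, multiply by the base once.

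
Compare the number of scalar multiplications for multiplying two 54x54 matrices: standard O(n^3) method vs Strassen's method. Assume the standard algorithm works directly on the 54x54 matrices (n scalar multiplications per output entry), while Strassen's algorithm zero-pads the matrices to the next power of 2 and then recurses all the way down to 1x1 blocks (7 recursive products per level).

Matrix multiplication for 54x54 matrices:

Strassen's algorithm requires power-of-2 dimensions. Pad 54x54 to 64x64 (next power of 2).

Standard algorithm: 54^3 = 157464 multiplications
Strassen's algorithm: 7^(log2(64)) = 7^6 = 117649 multiplications
Savings: 157464 - 117649 = 39815 multiplications

Standard: 157464 multiplications (54^3). Strassen: 117649 multiplications (7^6, after padding to 64x64). Strassen reduces 8 recursive multiplications to 7 at each level.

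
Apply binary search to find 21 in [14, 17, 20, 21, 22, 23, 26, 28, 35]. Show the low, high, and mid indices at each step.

Binary search for 21 in [14, 17, 20, 21, 22, 23, 26, 28, 35]:

lo=0, hi=8, mid=4, arr[mid]=22 -> 22 > 21, search left half
lo=0, hi=3, mid=1, arr[mid]=17 -> 17 < 21, search right half
lo=2, hi=3, mid=2, arr[mid]=20 -> 20 < 21, search right half
lo=3, hi=3, mid=3, arr[mid]=21 -> Found target at index 3!

Binary search finds 21 at index 3 after 4 comparisons. The search repeatedly halves the search space by comparing with the middle element.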